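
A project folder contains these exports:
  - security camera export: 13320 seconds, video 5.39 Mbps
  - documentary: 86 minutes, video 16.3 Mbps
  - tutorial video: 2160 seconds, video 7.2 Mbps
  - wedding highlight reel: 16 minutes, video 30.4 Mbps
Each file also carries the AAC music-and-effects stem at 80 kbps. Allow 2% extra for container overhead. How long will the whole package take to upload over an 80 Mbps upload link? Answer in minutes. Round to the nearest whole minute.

Audio: 80 kbps = 0.080 Mbps.
security camera export: 5.470 Mbps × 13320 s × 1.02 = 74317.6 Mb
documentary: 16.380 Mbps × 5160 s × 1.02 = 86211.2 Mb
tutorial video: 7.280 Mbps × 2160 s × 1.02 = 16039.3 Mb
wedding highlight reel: 30.480 Mbps × 960 s × 1.02 = 29846.0 Mb
Total: 206414.1 Mb = 25801.8 MB.
At 80 Mbps: 206414.1 / 80 = 2580 s ≈ 43 minutes.

43 minutes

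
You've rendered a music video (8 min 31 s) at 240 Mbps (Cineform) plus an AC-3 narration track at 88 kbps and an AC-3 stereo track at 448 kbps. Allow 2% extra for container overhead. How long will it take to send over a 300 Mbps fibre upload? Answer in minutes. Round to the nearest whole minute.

8 min 31 s = 511 s
Audio total: 88 + 448 = 536 kbps = 0.536 Mbps.
Total bitrate: 240.536 Mbps.
File: 240.536 Mbps × 511 s = 122913.9 Mb.
With 2% container overhead: ×1.02. → 125372.2 Mb.
At 300 Mbps: 125372.2 / 300 = 417.9 s ≈ 6.97 minutes.

7 minutes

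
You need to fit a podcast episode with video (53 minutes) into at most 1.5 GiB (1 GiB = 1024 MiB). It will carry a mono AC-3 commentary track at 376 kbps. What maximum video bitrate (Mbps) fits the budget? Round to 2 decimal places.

Budget: 1.5 GiB = 12884.9 Mb.
53 min = 3180 s
Total bitrate budget: 12884.9 Mb / 3180 s = 4.052 Mbps.
Audio: 376 kbps = 0.376 Mbps.
Video: 4.052 − 0.376 = 3.676 Mbps.

3.68 Mbps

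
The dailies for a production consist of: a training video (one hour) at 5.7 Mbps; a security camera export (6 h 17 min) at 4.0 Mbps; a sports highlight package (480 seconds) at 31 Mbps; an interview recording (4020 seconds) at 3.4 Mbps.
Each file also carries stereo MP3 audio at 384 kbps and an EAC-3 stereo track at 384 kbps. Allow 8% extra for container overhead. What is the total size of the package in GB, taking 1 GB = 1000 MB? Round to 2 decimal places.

Audio total: 384 + 384 = 768 kbps = 0.768 Mbps.
training video: 6.468 Mbps × 3600 s × 1.08 = 25147.6 Mb
security camera export: 4.768 Mbps × 22620 s × 1.08 = 116480.3 Mb
sports highlight package: 31.768 Mbps × 480 s × 1.08 = 16468.5 Mb
interview recording: 4.168 Mbps × 4020 s × 1.08 = 18095.8 Mb
Total: 176192.2 Mb = 22024.0 MB.
= 22.02 GB.

22.02 GB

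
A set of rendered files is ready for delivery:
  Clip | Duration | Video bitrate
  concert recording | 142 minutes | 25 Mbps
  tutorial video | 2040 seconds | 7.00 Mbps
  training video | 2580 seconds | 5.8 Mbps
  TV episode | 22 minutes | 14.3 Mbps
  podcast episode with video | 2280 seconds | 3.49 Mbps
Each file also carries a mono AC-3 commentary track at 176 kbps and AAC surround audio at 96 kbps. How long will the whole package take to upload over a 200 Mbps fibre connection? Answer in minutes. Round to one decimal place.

22.8 minutes

Audio total: 176 + 96 = 272 kbps = 0.272 Mbps.
concert recording: 25.272 Mbps × 8520 s = 215317.4 Mb
tutorial video: 7.272 Mbps × 2040 s = 14834.9 Mb
training video: 6.072 Mbps × 2580 s = 15665.8 Mb
TV episode: 14.572 Mbps × 1320 s = 19235.0 Mb
podcast episode with video: 3.762 Mbps × 2280 s = 8577.4 Mb
Total: 273630.5 Mb = 34203.8 MB.
At 200 Mbps: 273630.5 / 200 = 1368 s ≈ 22.8 minutes.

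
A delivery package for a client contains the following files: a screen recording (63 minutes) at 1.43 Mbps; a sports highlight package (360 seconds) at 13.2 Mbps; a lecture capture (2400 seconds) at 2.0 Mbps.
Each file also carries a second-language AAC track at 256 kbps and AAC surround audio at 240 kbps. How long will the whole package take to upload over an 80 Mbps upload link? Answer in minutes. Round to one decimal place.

Audio total: 256 + 240 = 496 kbps = 0.496 Mbps.
screen recording: 1.926 Mbps × 3780 s = 7280.3 Mb
sports highlight package: 13.696 Mbps × 360 s = 4930.6 Mb
lecture capture: 2.496 Mbps × 2400 s = 5990.4 Mb
Total: 18201.2 Mb = 2275.2 MB.
At 80 Mbps: 18201.2 / 80 = 228 s ≈ 3.79 minutes.

3.8 minutes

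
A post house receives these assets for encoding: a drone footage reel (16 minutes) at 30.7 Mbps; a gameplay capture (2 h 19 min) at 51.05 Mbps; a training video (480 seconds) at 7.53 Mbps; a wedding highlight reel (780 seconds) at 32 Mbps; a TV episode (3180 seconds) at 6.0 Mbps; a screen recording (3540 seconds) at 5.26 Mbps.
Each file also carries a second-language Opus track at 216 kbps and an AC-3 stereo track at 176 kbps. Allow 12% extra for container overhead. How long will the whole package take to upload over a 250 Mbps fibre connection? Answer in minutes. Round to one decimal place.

39.4 minutes

Audio total: 216 + 176 = 392 kbps = 0.392 Mbps.
drone footage reel: 31.092 Mbps × 960 s × 1.12 = 33430.1 Mb
gameplay capture: 51.442 Mbps × 8340 s × 1.12 = 480509.4 Mb
training video: 7.922 Mbps × 480 s × 1.12 = 4258.9 Mb
wedding highlight reel: 32.392 Mbps × 780 s × 1.12 = 28297.7 Mb
TV episode: 6.392 Mbps × 3180 s × 1.12 = 22765.7 Mb
screen recording: 5.652 Mbps × 3540 s × 1.12 = 22409.0 Mb
Total: 591670.9 Mb = 73958.9 MB.
At 250 Mbps: 591670.9 / 250 = 2367 s ≈ 39.4 minutes.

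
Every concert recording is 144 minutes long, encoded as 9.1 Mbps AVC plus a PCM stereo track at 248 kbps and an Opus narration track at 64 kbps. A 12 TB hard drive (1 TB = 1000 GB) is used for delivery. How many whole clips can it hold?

144 min = 8640 s
Audio total: 248 + 64 = 312 kbps = 0.312 Mbps.
Total bitrate: 9.412 Mbps.
Per item: 9.412 Mbps × 8640 s = 81,320 Mb = 10,165 MB.
Capacity: 12 TB = 96,000,000 Mb; 1180.53 items → 1180 complete.

1180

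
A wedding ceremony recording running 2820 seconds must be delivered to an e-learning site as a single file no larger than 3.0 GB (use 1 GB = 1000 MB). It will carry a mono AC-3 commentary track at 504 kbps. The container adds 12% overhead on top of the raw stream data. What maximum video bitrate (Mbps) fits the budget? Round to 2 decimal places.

Budget: 3.0 GB = 24000.0 Mb.
Stream payload after overhead: 24000.0 / 1.12 = 21428.6 Mb.
Total bitrate budget: 21428.6 Mb / 2820 s = 7.599 Mbps.
Audio: 504 kbps = 0.504 Mbps.
Video: 7.599 − 0.504 = 7.095 Mbps.

7.09 Mbps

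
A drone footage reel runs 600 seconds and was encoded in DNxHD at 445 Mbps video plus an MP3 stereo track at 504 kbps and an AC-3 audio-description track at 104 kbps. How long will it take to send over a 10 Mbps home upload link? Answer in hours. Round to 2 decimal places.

7.43 hours

Audio total: 504 + 104 = 608 kbps = 0.608 Mbps.
Total bitrate: 445.608 Mbps.
File: 445.608 Mbps × 600 s = 267364.8 Mb.
At 10 Mbps: 267364.8 / 10 = 26736.5 s ≈ 7.43 hours.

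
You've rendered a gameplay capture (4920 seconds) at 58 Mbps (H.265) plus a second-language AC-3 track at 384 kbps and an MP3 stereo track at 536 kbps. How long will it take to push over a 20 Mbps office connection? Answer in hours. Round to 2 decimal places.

4.03 hours

Audio total: 384 + 536 = 920 kbps = 0.920 Mbps.
Total bitrate: 58.920 Mbps.
File: 58.920 Mbps × 4920 s = 289886.4 Mb.
At 20 Mbps: 289886.4 / 20 = 14494.3 s ≈ 4.03 hours.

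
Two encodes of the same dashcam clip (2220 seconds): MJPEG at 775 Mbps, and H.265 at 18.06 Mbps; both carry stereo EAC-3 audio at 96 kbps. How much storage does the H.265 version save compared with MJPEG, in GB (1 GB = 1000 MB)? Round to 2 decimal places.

210.05 GB

Audio: 96 kbps = 0.096 Mbps.
MJPEG: 775.096 Mbps × 2220 s = 1720713.1 Mb = 215.089 GB.
H.265: 18.156 Mbps × 2220 s = 40306.3 Mb = 5.038 GB.
Saving: 215.089 − 5.038 = 210.051 GB.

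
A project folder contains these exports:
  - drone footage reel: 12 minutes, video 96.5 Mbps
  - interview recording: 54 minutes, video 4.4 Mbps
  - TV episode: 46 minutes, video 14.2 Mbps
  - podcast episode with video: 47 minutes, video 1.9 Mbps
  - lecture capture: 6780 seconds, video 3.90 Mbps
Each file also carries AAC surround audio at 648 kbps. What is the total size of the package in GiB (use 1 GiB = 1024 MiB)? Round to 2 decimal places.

19.24 GiB

Audio: 648 kbps = 0.648 Mbps.
drone footage reel: 97.148 Mbps × 720 s = 69946.6 Mb
interview recording: 5.048 Mbps × 3240 s = 16355.5 Mb
TV episode: 14.848 Mbps × 2760 s = 40980.5 Mb
podcast episode with video: 2.548 Mbps × 2820 s = 7185.4 Mb
lecture capture: 4.548 Mbps × 6780 s = 30835.4 Mb
Total: 165303.4 Mb = 20662.9 MB.
= 19.24 GiB.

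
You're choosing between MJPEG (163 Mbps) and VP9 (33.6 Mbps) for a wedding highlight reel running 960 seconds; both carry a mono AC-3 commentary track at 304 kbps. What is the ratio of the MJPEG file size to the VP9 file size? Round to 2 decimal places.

Audio: 304 kbps = 0.304 Mbps.
MJPEG: 163.304 Mbps × 960 s = 156771.8 Mb = 18.251 GiB.
VP9: 33.904 Mbps × 960 s = 32547.8 Mb = 3.789 GiB.
Ratio: 18.251 / 3.789 = 4.817.

4.82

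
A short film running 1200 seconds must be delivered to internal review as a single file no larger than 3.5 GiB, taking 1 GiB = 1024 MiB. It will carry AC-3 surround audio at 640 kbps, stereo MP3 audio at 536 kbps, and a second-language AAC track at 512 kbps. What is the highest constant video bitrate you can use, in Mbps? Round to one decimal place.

Budget: 3.5 GiB = 30064.8 Mb.
Total bitrate budget: 30064.8 Mb / 1200 s = 25.054 Mbps.
Audio total: 640 + 536 + 512 = 1688 kbps = 1.688 Mbps.
Video: 25.054 − 1.688 = 23.366 Mbps.

23.4 Mbps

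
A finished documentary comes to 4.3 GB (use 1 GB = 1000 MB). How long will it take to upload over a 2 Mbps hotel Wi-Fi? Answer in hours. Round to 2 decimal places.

4.78 hours

File: 4.3 GB = 34400.0 Mb.
At 2 Mbps: 34400.0 / 2 = 17200.0 s ≈ 4.78 hours.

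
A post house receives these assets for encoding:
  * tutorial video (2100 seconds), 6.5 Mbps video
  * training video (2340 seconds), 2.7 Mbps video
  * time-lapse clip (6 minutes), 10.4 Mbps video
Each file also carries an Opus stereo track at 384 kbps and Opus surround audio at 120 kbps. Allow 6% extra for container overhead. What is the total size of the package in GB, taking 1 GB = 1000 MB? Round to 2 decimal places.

Audio total: 384 + 120 = 504 kbps = 0.504 Mbps.
tutorial video: 7.004 Mbps × 2100 s × 1.06 = 15590.9 Mb
training video: 3.204 Mbps × 2340 s × 1.06 = 7947.2 Mb
time-lapse clip: 10.904 Mbps × 360 s × 1.06 = 4161.0 Mb
Total: 27699.1 Mb = 3462.4 MB.
= 3.462 GB.

3.46 GB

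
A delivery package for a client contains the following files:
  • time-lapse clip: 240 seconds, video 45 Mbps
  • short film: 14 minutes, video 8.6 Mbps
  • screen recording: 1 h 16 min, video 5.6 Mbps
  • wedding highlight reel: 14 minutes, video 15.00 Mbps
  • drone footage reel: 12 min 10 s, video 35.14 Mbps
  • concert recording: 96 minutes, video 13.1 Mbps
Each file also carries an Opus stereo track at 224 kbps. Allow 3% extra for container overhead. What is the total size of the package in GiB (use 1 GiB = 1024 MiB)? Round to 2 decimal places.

19.21 GiB

Audio: 224 kbps = 0.224 Mbps.
time-lapse clip: 45.224 Mbps × 240 s × 1.03 = 11179.4 Mb
short film: 8.824 Mbps × 840 s × 1.03 = 7634.5 Mb
screen recording: 5.824 Mbps × 4560 s × 1.03 = 27354.2 Mb
wedding highlight reel: 15.224 Mbps × 840 s × 1.03 = 13171.8 Mb
drone footage reel: 35.364 Mbps × 730 s × 1.03 = 26590.2 Mb
concert recording: 13.324 Mbps × 5760 s × 1.03 = 79048.6 Mb
Total: 164978.7 Mb = 20622.3 MB.
= 19.21 GiB.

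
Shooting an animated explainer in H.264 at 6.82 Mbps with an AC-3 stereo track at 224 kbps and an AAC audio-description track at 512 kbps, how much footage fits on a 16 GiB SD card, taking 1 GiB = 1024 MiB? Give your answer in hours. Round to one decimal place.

Audio total: 224 + 512 = 736 kbps = 0.736 Mbps.
Total bitrate: 6.82 + 0.736 = 7.556 Mbps.
Capacity: 16 GiB = 137,439 Mb.
Recording time: 137,439 / 7.556 = 18,189 s ≈ 5.05 hours.

5.1 hours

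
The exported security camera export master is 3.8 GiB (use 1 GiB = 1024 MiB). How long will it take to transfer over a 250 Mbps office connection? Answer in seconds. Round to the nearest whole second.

File: 3.8 GiB = 32641.8 Mb.
At 250 Mbps: 32641.8 / 250 = 130.6 s ≈ 131 seconds.

131 seconds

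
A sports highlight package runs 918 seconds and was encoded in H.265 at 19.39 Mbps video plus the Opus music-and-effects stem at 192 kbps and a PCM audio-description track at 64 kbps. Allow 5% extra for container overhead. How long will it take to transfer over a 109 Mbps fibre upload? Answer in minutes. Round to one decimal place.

2.9 minutes

Audio total: 192 + 64 = 256 kbps = 0.256 Mbps.
Total bitrate: 19.646 Mbps.
File: 19.646 Mbps × 918 s = 18035.0 Mb.
With 5% container overhead: ×1.05. → 18936.8 Mb.
At 109 Mbps: 18936.8 / 109 = 173.7 s ≈ 2.9 minutes.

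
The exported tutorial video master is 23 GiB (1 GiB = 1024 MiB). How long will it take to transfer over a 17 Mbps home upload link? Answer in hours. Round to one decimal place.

File: 23 GiB = 197568.5 Mb.
At 17 Mbps: 197568.5 / 17 = 11621.7 s ≈ 3.23 hours.

3.2 hours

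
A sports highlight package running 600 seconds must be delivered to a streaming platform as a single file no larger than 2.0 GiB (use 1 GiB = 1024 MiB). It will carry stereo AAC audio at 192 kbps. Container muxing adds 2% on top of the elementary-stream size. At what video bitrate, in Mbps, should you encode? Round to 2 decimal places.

Budget: 2.0 GiB = 17179.9 Mb.
Stream payload after overhead: 17179.9 / 1.02 = 16843.0 Mb.
Total bitrate budget: 16843.0 Mb / 600 s = 28.072 Mbps.
Audio: 192 kbps = 0.192 Mbps.
Video: 28.072 − 0.192 = 27.880 Mbps.

27.88 Mbps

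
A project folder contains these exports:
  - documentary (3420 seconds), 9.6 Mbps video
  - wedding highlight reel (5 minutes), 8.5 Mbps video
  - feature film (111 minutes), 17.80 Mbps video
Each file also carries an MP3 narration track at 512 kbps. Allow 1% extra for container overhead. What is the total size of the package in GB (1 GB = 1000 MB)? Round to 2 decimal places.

20.10 GB

Audio: 512 kbps = 0.512 Mbps.
documentary: 10.112 Mbps × 3420 s × 1.01 = 34928.9 Mb
wedding highlight reel: 9.012 Mbps × 300 s × 1.01 = 2730.6 Mb
feature film: 18.312 Mbps × 6660 s × 1.01 = 123177.5 Mb
Total: 160837.0 Mb = 20104.6 MB.
= 20.10 GB.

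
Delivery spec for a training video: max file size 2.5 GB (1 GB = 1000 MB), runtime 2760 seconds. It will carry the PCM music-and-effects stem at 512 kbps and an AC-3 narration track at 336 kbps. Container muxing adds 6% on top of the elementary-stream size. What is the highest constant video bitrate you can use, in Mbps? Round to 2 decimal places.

Budget: 2.5 GB = 20000.0 Mb.
Stream payload after overhead: 20000.0 / 1.06 = 18867.9 Mb.
Total bitrate budget: 18867.9 Mb / 2760 s = 6.836 Mbps.
Audio total: 512 + 336 = 848 kbps = 0.848 Mbps.
Video: 6.836 − 0.848 = 5.988 Mbps.

5.99 Mbps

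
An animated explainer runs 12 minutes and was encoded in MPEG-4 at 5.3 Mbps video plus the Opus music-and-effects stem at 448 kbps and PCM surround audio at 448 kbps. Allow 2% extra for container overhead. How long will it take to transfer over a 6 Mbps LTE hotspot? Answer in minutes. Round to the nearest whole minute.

13 minutes

12 min = 720 s
Audio total: 448 + 448 = 896 kbps = 0.896 Mbps.
Total bitrate: 6.196 Mbps.
File: 6.196 Mbps × 720 s = 4461.1 Mb.
With 2% container overhead: ×1.02. → 4550.3 Mb.
At 6 Mbps: 4550.3 / 6 = 758.4 s ≈ 12.6 minutes.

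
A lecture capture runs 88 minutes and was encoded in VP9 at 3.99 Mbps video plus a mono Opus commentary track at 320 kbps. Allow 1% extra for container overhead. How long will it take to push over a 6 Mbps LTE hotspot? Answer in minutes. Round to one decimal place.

88 min = 5280 s
Audio: 320 kbps = 0.320 Mbps.
Total bitrate: 4.310 Mbps.
File: 4.310 Mbps × 5280 s = 22756.8 Mb.
With 1% container overhead: ×1.01. → 22984.4 Mb.
At 6 Mbps: 22984.4 / 6 = 3830.7 s ≈ 63.8 minutes.

63.8 minutes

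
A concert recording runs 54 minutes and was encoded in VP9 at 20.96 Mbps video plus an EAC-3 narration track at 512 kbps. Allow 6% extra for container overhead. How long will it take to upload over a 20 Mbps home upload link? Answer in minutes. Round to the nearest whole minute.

61 minutes

54 min = 3240 s
Audio: 512 kbps = 0.512 Mbps.
Total bitrate: 21.472 Mbps.
File: 21.472 Mbps × 3240 s = 69569.3 Mb.
With 6% container overhead: ×1.06. → 73743.4 Mb.
At 20 Mbps: 73743.4 / 20 = 3687.2 s ≈ 61.5 minutes.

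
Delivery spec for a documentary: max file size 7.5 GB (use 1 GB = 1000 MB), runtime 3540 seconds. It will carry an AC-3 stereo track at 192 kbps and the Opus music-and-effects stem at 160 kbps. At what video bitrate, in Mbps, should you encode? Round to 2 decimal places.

16.60 Mbps

Budget: 7.5 GB = 60000.0 Mb.
Total bitrate budget: 60000.0 Mb / 3540 s = 16.949 Mbps.
Audio total: 192 + 160 = 352 kbps = 0.352 Mbps.
Video: 16.949 − 0.352 = 16.597 Mbps.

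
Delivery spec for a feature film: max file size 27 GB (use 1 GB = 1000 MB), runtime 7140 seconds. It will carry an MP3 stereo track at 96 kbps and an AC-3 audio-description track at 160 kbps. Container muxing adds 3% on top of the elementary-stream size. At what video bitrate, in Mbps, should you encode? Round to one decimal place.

29.1 Mbps

Budget: 27 GB = 216000.0 Mb.
Stream payload after overhead: 216000.0 / 1.03 = 209708.7 Mb.
Total bitrate budget: 209708.7 Mb / 7140 s = 29.371 Mbps.
Audio total: 96 + 160 = 256 kbps = 0.256 Mbps.
Video: 29.371 − 0.256 = 29.115 Mbps.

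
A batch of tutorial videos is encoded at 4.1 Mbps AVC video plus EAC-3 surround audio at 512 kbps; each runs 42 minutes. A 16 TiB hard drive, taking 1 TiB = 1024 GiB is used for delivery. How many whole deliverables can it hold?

42 min = 2520 s
Audio: 512 kbps = 0.512 Mbps.
Total bitrate: 4.612 Mbps.
Per item: 4.612 Mbps × 2520 s = 11,622 Mb = 1,453 MB.
Capacity: 16 TiB = 140,737,488 Mb; 12109.33 items → 12109 complete.

12109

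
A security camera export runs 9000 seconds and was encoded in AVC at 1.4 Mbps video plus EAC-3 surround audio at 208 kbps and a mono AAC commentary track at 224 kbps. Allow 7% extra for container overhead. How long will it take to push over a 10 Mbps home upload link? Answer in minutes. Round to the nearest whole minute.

Audio total: 208 + 224 = 432 kbps = 0.432 Mbps.
Total bitrate: 1.832 Mbps.
File: 1.832 Mbps × 9000 s = 16488.0 Mb.
With 7% container overhead: ×1.07. → 17642.2 Mb.
At 10 Mbps: 17642.2 / 10 = 1764.2 s ≈ 29.4 minutes.

29 minutes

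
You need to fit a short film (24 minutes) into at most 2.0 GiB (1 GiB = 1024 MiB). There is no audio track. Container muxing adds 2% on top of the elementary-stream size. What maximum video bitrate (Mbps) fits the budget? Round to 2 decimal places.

11.70 Mbps

Budget: 2.0 GiB = 17179.9 Mb.
Stream payload after overhead: 17179.9 / 1.02 = 16843.0 Mb.
24 min = 1440 s
Total bitrate budget: 16843.0 Mb / 1440 s = 11.697 Mbps.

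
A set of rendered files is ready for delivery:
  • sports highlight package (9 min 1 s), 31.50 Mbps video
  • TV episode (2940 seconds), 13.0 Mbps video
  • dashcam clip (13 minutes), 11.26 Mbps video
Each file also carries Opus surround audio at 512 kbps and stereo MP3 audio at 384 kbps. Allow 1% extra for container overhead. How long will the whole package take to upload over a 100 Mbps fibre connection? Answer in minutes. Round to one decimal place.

11.4 minutes

Audio total: 512 + 384 = 896 kbps = 0.896 Mbps.
sports highlight package: 32.396 Mbps × 541 s × 1.01 = 17701.5 Mb
TV episode: 13.896 Mbps × 2940 s × 1.01 = 41262.8 Mb
dashcam clip: 12.156 Mbps × 780 s × 1.01 = 9576.5 Mb
Total: 68540.8 Mb = 8567.6 MB.
At 100 Mbps: 68540.8 / 100 = 685 s ≈ 11.4 minutes.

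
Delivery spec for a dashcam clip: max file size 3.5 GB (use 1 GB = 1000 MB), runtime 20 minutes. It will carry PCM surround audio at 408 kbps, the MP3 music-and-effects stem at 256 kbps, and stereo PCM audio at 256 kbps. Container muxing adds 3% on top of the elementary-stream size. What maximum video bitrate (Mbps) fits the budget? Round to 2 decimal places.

21.73 Mbps

Budget: 3.5 GB = 28000.0 Mb.
Stream payload after overhead: 28000.0 / 1.03 = 27184.5 Mb.
20 min = 1200 s
Total bitrate budget: 27184.5 Mb / 1200 s = 22.654 Mbps.
Audio total: 408 + 256 + 256 = 920 kbps = 0.920 Mbps.
Video: 22.654 − 0.920 = 21.734 Mbps.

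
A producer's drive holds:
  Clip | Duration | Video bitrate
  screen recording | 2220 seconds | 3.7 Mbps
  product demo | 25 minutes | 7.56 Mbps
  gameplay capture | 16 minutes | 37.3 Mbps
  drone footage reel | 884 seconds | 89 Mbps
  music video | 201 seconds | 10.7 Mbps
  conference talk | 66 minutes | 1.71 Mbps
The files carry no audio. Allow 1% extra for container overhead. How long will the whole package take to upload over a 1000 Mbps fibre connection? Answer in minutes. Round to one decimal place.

2.4 minutes

screen recording: 3.700 Mbps × 2220 s × 1.01 = 8296.1 Mb
product demo: 7.560 Mbps × 1500 s × 1.01 = 11453.4 Mb
gameplay capture: 37.300 Mbps × 960 s × 1.01 = 36166.1 Mb
drone footage reel: 89.000 Mbps × 884 s × 1.01 = 79462.8 Mb
music video: 10.700 Mbps × 201 s × 1.01 = 2172.2 Mb
conference talk: 1.710 Mbps × 3960 s × 1.01 = 6839.3 Mb
Total: 144389.9 Mb = 18048.7 MB.
At 1000 Mbps: 144389.9 / 1000 = 144 s ≈ 2.41 minutes.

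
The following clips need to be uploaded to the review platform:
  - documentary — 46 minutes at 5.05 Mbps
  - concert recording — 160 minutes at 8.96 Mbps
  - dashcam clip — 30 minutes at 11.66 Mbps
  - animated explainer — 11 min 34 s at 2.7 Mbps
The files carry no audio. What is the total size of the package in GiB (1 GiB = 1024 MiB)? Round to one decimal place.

14.3 GiB

documentary: 5.050 Mbps × 2760 s = 13938.0 Mb
concert recording: 8.960 Mbps × 9600 s = 86016.0 Mb
dashcam clip: 11.660 Mbps × 1800 s = 20988.0 Mb
animated explainer: 2.700 Mbps × 694 s = 1873.8 Mb
Total: 122815.8 Mb = 15352.0 MB.
= 14.30 GiB.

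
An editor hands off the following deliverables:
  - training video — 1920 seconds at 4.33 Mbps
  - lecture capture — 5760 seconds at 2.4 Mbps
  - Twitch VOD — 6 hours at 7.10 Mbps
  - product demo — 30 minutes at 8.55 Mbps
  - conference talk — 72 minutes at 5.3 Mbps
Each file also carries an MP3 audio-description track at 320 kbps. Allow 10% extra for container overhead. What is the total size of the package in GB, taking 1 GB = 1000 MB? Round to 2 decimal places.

Audio: 320 kbps = 0.320 Mbps.
training video: 4.650 Mbps × 1920 s × 1.10 = 9820.8 Mb
lecture capture: 2.720 Mbps × 5760 s × 1.10 = 17233.9 Mb
Twitch VOD: 7.420 Mbps × 21600 s × 1.10 = 176299.2 Mb
product demo: 8.870 Mbps × 1800 s × 1.10 = 17562.6 Mb
conference talk: 5.620 Mbps × 4320 s × 1.10 = 26706.2 Mb
Total: 247622.8 Mb = 30952.8 MB.
= 30.95 GB.

30.95 GB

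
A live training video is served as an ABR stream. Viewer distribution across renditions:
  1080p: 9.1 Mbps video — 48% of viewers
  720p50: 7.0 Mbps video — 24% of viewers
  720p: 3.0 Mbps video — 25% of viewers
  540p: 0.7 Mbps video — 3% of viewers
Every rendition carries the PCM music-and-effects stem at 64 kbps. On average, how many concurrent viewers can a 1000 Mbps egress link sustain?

Audio: 64 kbps = 0.064 Mbps.
Average per-viewer bitrate: 0.48×9.164 + 0.24×7.064 + 0.25×3.064 + 0.03×0.764 = 6.883 Mbps.
1000 Mbps = 1,000 Mbps; 1,000 / 6.883 = 145.29 → 145.

145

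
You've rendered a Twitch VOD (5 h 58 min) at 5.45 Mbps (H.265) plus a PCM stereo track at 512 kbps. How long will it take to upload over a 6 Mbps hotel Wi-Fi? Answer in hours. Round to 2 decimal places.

5 h 58 min = 358 min = 21480 s
Audio: 512 kbps = 0.512 Mbps.
Total bitrate: 5.962 Mbps.
File: 5.962 Mbps × 21480 s = 128063.8 Mb.
At 6 Mbps: 128063.8 / 6 = 21344.0 s ≈ 5.93 hours.

5.93 hours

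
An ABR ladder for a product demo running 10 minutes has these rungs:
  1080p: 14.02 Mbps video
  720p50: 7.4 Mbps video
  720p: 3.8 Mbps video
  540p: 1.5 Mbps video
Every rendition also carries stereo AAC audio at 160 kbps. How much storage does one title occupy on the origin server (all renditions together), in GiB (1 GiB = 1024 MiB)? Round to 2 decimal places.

10 min = 600 s
Audio: 160 kbps = 0.160 Mbps.
Sum of rendition bitrates: (14.02+0.160) + (7.4+0.160) + (3.8+0.160) + (1.5+0.160) = 27.360 Mbps.
× 600 s = 16,416 Mb = 2,052 MB = 1.911 GiB.

1.91 GiB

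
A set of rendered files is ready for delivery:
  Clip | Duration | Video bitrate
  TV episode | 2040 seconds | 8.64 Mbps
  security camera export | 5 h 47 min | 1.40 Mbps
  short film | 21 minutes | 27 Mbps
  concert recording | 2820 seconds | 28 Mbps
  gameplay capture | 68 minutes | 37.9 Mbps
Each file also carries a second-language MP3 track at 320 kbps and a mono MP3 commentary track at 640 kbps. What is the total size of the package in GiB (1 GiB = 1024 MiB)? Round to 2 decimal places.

40.07 GiB

Audio total: 320 + 640 = 960 kbps = 0.960 Mbps.
TV episode: 9.600 Mbps × 2040 s = 19584.0 Mb
security camera export: 2.360 Mbps × 20820 s = 49135.2 Mb
short film: 27.960 Mbps × 1260 s = 35229.6 Mb
concert recording: 28.960 Mbps × 2820 s = 81667.2 Mb
gameplay capture: 38.860 Mbps × 4080 s = 158548.8 Mb
Total: 344164.8 Mb = 43020.6 MB.
= 40.07 GiB.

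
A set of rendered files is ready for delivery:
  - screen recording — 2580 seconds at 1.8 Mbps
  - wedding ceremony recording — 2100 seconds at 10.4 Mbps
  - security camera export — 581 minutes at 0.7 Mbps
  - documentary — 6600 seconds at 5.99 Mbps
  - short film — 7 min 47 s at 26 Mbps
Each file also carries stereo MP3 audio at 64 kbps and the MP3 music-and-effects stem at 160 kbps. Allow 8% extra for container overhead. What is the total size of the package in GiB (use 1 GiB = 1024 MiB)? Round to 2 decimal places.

Audio total: 64 + 160 = 224 kbps = 0.224 Mbps.
screen recording: 2.024 Mbps × 2580 s × 1.08 = 5639.7 Mb
wedding ceremony recording: 10.624 Mbps × 2100 s × 1.08 = 24095.2 Mb
security camera export: 0.924 Mbps × 34860 s × 1.08 = 34787.5 Mb
documentary: 6.214 Mbps × 6600 s × 1.08 = 44293.4 Mb
short film: 26.224 Mbps × 467 s × 1.08 = 13226.3 Mb
Total: 122042.1 Mb = 15255.3 MB.
= 14.21 GiB.

14.21 GiB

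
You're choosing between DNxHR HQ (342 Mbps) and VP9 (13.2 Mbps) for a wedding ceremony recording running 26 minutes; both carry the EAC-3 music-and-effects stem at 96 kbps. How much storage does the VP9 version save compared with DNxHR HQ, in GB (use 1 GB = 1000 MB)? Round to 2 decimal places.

26 min = 1560 s
Audio: 96 kbps = 0.096 Mbps.
DNxHR HQ: 342.096 Mbps × 1560 s = 533669.8 Mb = 66.709 GB.
VP9: 13.296 Mbps × 1560 s = 20741.8 Mb = 2.593 GB.
Saving: 66.709 − 2.593 = 64.116 GB.

64.12 GB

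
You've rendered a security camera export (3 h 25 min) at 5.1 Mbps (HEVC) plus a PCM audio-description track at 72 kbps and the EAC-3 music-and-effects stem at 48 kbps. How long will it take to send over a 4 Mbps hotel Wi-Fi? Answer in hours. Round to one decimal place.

3 h 25 min = 205 min = 12300 s
Audio total: 72 + 48 = 120 kbps = 0.120 Mbps.
Total bitrate: 5.220 Mbps.
File: 5.220 Mbps × 12300 s = 64206.0 Mb.
At 4 Mbps: 64206.0 / 4 = 16051.5 s ≈ 4.46 hours.

4.5 hours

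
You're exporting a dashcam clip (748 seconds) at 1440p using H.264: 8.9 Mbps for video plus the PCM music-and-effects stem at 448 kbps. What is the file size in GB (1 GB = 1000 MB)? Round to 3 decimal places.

Audio: 448 kbps = 0.448 Mbps.
Total bitrate: 8.9 + 0.448 = 9.348 Mbps.
Stream data: 9.348 Mbps × 748 s = 6992.3 Mb.
6,992 Mb ÷ 8 = 874.0 MB → 0.874 GB.

0.874 GB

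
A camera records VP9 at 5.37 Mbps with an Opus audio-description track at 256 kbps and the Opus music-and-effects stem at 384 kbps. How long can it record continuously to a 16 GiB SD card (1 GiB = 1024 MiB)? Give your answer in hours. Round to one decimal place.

Audio total: 256 + 384 = 640 kbps = 0.640 Mbps.
Total bitrate: 5.37 + 0.640 = 6.010 Mbps.
Capacity: 16 GiB = 137,439 Mb.
Recording time: 137,439 / 6.010 = 22,868 s ≈ 6.35 hours.

6.4 hours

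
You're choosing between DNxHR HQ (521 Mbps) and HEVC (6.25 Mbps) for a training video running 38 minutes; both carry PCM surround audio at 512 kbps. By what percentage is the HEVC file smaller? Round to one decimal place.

98.7%

38 min = 2280 s
Audio: 512 kbps = 0.512 Mbps.
DNxHR HQ: 521.512 Mbps × 2280 s = 1189047.4 Mb = 148.631 GB.
HEVC: 6.762 Mbps × 2280 s = 15417.4 Mb = 1.927 GB.
Reduction: (1 − 1.927/148.631) × 100 = 98.70%.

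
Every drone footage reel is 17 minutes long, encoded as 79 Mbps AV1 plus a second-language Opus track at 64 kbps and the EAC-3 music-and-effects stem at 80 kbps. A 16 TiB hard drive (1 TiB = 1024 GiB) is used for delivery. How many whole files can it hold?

17 min = 1020 s
Audio total: 64 + 80 = 144 kbps = 0.144 Mbps.
Total bitrate: 79.144 Mbps.
Per item: 79.144 Mbps × 1020 s = 80,727 Mb = 10,091 MB.
Capacity: 16 TiB = 140,737,488 Mb; 1743.38 items → 1743 complete.

1743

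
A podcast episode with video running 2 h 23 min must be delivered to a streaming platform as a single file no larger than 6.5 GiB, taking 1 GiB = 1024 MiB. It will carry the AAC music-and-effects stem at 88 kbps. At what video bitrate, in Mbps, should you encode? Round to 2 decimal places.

Budget: 6.5 GiB = 55834.6 Mb.
2 h 23 min = 143 min = 8580 s
Total bitrate budget: 55834.6 Mb / 8580 s = 6.508 Mbps.
Audio: 88 kbps = 0.088 Mbps.
Video: 6.508 − 0.088 = 6.420 Mbps.

6.42 Mbps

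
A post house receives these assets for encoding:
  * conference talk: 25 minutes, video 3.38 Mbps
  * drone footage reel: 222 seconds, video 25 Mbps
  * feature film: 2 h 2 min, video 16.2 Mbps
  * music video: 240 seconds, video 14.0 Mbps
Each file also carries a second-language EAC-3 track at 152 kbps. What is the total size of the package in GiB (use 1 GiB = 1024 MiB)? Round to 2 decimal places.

Audio: 152 kbps = 0.152 Mbps.
conference talk: 3.532 Mbps × 1500 s = 5298.0 Mb
drone footage reel: 25.152 Mbps × 222 s = 5583.7 Mb
feature film: 16.352 Mbps × 7320 s = 119696.6 Mb
music video: 14.152 Mbps × 240 s = 3396.5 Mb
Total: 133974.9 Mb = 16746.9 MB.
= 15.60 GiB.

15.60 GiB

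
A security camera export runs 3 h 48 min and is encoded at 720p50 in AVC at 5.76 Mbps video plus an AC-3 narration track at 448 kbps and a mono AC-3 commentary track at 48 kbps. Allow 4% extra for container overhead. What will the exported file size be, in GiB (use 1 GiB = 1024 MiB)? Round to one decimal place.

3 h 48 min = 228 min = 13680 s
Audio total: 448 + 48 = 496 kbps = 0.496 Mbps.
Total bitrate: 5.76 + 0.496 = 6.256 Mbps.
Stream data: 6.256 Mbps × 13680 s = 85582.1 Mb.
With 4% container overhead: ×1.04.
89,005 Mb = 11,125,670,400 bytes ÷ 1,073,741,824 = 10.36 GiB.

10.4 GiB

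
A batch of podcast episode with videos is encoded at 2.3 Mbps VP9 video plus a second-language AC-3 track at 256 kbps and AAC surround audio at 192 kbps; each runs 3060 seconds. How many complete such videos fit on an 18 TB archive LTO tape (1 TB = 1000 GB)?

17124

Audio total: 256 + 192 = 448 kbps = 0.448 Mbps.
Total bitrate: 2.748 Mbps.
Per item: 2.748 Mbps × 3060 s = 8,409 Mb = 1,051 MB.
Capacity: 18 TB = 144,000,000 Mb; 17124.75 items → 17124 complete.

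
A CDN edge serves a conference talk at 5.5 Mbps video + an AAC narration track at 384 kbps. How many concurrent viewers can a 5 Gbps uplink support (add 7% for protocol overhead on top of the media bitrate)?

Audio: 384 kbps = 0.384 Mbps.
Per-viewer media rate: 5.884 Mbps.
On the wire with 7% overhead: 6.296 Mbps.
5 Gbps = 5,000 Mbps; 5,000 / 6.296 = 794.17 → 794 viewers.

794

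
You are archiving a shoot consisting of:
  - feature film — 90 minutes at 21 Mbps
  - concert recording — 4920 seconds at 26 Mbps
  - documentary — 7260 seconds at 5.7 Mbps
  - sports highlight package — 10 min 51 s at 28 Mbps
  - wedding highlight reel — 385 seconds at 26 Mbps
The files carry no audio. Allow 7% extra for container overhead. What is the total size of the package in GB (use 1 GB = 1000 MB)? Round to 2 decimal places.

feature film: 21.000 Mbps × 5400 s × 1.07 = 121338.0 Mb
concert recording: 26.000 Mbps × 4920 s × 1.07 = 136874.4 Mb
documentary: 5.700 Mbps × 7260 s × 1.07 = 44278.7 Mb
sports highlight package: 28.000 Mbps × 651 s × 1.07 = 19504.0 Mb
wedding highlight reel: 26.000 Mbps × 385 s × 1.07 = 10710.7 Mb
Total: 332705.8 Mb = 41588.2 MB.
= 41.59 GB.

41.59 GB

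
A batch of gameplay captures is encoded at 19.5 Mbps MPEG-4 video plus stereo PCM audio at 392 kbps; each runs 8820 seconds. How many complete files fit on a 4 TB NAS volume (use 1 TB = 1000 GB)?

182

Audio: 392 kbps = 0.392 Mbps.
Total bitrate: 19.892 Mbps.
Per item: 19.892 Mbps × 8820 s = 175,447 Mb = 21,931 MB.
Capacity: 4 TB = 32,000,000 Mb; 182.39 items → 182 complete.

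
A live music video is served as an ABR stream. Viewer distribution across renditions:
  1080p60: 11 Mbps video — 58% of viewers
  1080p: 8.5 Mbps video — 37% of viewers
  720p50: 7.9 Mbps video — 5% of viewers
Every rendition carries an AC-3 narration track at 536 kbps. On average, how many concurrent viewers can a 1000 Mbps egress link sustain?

95

Audio: 536 kbps = 0.536 Mbps.
Average per-viewer bitrate: 0.58×11.536 + 0.37×9.036 + 0.05×8.436 = 10.456 Mbps.
1000 Mbps = 1,000 Mbps; 1,000 / 10.456 = 95.64 → 95.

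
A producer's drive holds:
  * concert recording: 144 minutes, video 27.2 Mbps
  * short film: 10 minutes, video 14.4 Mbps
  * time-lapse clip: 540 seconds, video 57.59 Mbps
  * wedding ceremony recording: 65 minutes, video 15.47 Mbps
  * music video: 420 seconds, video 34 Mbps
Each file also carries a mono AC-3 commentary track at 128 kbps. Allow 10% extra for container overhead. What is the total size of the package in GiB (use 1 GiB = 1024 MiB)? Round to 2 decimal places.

44.97 GiB

Audio: 128 kbps = 0.128 Mbps.
concert recording: 27.328 Mbps × 8640 s × 1.10 = 259725.3 Mb
short film: 14.528 Mbps × 600 s × 1.10 = 9588.5 Mb
time-lapse clip: 57.718 Mbps × 540 s × 1.10 = 34284.5 Mb
wedding ceremony recording: 15.598 Mbps × 3900 s × 1.10 = 66915.4 Mb
music video: 34.128 Mbps × 420 s × 1.10 = 15767.1 Mb
Total: 386280.8 Mb = 48285.1 MB.
= 44.97 GiB.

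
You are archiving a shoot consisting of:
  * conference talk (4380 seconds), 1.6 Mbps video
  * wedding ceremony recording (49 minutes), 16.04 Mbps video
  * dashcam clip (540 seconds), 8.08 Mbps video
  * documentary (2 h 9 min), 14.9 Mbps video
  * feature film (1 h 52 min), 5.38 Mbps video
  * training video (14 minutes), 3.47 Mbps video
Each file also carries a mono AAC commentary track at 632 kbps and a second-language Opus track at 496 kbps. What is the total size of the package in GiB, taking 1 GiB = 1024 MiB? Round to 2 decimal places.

27.83 GiB

Audio total: 632 + 496 = 1128 kbps = 1.128 Mbps.
conference talk: 2.728 Mbps × 4380 s = 11948.6 Mb
wedding ceremony recording: 17.168 Mbps × 2940 s = 50473.9 Mb
dashcam clip: 9.208 Mbps × 540 s = 4972.3 Mb
documentary: 16.028 Mbps × 7740 s = 124056.7 Mb
feature film: 6.508 Mbps × 6720 s = 43733.8 Mb
training video: 4.598 Mbps × 840 s = 3862.3 Mb
Total: 239047.7 Mb = 29881.0 MB.
= 27.83 GiB.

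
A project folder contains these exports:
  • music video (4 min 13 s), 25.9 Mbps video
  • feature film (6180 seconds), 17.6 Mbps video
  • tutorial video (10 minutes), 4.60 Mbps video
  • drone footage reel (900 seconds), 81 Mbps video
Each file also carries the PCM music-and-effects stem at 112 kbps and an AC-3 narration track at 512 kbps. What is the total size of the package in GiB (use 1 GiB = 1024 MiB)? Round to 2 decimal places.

22.81 GiB

Audio total: 112 + 512 = 624 kbps = 0.624 Mbps.
music video: 26.524 Mbps × 253 s = 6710.6 Mb
feature film: 18.224 Mbps × 6180 s = 112624.3 Mb
tutorial video: 5.224 Mbps × 600 s = 3134.4 Mb
drone footage reel: 81.624 Mbps × 900 s = 73461.6 Mb
Total: 195930.9 Mb = 24491.4 MB.
= 22.81 GiB.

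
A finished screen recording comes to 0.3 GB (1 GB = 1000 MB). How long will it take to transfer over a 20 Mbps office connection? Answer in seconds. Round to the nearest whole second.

120 seconds

File: 0.3 GB = 2400.0 Mb.
At 20 Mbps: 2400.0 / 20 = 120.0 s ≈ 120 seconds.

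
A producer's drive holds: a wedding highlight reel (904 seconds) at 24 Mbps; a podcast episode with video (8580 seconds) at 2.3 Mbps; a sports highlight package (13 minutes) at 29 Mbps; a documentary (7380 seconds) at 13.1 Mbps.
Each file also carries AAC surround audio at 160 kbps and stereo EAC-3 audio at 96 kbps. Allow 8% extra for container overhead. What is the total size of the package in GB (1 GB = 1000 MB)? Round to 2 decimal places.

22.31 GB

Audio total: 160 + 96 = 256 kbps = 0.256 Mbps.
wedding highlight reel: 24.256 Mbps × 904 s × 1.08 = 23681.6 Mb
podcast episode with video: 2.556 Mbps × 8580 s × 1.08 = 23684.9 Mb
sports highlight package: 29.256 Mbps × 780 s × 1.08 = 24645.3 Mb
documentary: 13.356 Mbps × 7380 s × 1.08 = 106452.7 Mb
Total: 178464.5 Mb = 22308.1 MB.
= 22.31 GB.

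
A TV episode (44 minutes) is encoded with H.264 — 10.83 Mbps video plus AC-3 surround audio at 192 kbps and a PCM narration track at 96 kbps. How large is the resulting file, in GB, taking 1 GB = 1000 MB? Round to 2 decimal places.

44 min = 2640 s
Audio total: 192 + 96 = 288 kbps = 0.288 Mbps.
Total bitrate: 10.83 + 0.288 = 11.118 Mbps.
Stream data: 11.118 Mbps × 2640 s = 29351.5 Mb.
29,352 Mb ÷ 8 = 3,669 MB → 3.669 GB.

3.67 GB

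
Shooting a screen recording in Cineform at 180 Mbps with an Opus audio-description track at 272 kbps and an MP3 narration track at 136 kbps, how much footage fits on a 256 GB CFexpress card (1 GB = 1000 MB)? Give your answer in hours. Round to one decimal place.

Audio total: 272 + 136 = 408 kbps = 0.408 Mbps.
Total bitrate: 180 + 0.408 = 180.408 Mbps.
Capacity: 256 GB = 2,048,000 Mb.
Recording time: 2,048,000 / 180.408 = 11,352 s ≈ 3.15 hours.

3.2 hours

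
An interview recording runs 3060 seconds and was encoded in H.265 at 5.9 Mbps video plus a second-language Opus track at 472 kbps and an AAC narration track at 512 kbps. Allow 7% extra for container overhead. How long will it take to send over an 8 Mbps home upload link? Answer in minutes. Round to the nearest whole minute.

47 minutes

Audio total: 472 + 512 = 984 kbps = 0.984 Mbps.
Total bitrate: 6.884 Mbps.
File: 6.884 Mbps × 3060 s = 21065.0 Mb.
With 7% container overhead: ×1.07. → 22539.6 Mb.
At 8 Mbps: 22539.6 / 8 = 2817.4 s ≈ 47 minutes.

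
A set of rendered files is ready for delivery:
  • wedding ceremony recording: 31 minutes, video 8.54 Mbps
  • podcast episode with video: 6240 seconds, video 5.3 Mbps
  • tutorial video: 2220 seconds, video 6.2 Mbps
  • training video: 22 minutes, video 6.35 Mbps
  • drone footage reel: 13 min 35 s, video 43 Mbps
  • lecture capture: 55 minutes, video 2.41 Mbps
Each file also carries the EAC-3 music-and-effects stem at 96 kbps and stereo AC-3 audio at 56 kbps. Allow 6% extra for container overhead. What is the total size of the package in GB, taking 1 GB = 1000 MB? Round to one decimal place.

15.4 GB

Audio total: 96 + 56 = 152 kbps = 0.152 Mbps.
wedding ceremony recording: 8.692 Mbps × 1860 s × 1.06 = 17137.1 Mb
podcast episode with video: 5.452 Mbps × 6240 s × 1.06 = 36061.7 Mb
tutorial video: 6.352 Mbps × 2220 s × 1.06 = 14947.5 Mb
training video: 6.502 Mbps × 1320 s × 1.06 = 9097.6 Mb
drone footage reel: 43.152 Mbps × 815 s × 1.06 = 37279.0 Mb
lecture capture: 2.562 Mbps × 3300 s × 1.06 = 8961.9 Mb
Total: 123484.9 Mb = 15435.6 MB.
= 15.44 GB.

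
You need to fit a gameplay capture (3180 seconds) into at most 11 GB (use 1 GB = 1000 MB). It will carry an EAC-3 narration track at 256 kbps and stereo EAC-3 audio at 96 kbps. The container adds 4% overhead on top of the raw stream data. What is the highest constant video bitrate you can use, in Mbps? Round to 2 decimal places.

Budget: 11 GB = 88000.0 Mb.
Stream payload after overhead: 88000.0 / 1.04 = 84615.4 Mb.
Total bitrate budget: 84615.4 Mb / 3180 s = 26.609 Mbps.
Audio total: 256 + 96 = 352 kbps = 0.352 Mbps.
Video: 26.609 − 0.352 = 26.257 Mbps.

26.26 Mbps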